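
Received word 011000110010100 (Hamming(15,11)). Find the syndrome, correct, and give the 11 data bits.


Syndrome = 8: error at position 8

Data: 10010010100 (corrected bit 8)


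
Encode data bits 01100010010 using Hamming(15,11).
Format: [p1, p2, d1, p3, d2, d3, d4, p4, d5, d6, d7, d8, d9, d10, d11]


Parity bits: p1=0, p2=1, p3=1, p4=0

010111000010010


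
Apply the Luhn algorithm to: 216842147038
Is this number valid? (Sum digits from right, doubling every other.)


Luhn sum = 51
51 mod 10 = 1

Invalid (Luhn sum mod 10 = 1)


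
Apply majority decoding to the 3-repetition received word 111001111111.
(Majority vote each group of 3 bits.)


Groups: 111, 001, 111, 111
Majority votes: 1011

1011


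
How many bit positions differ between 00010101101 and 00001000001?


XOR: 00011101100
Count of 1s: 5

5


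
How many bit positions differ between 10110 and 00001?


XOR: 10111
Count of 1s: 4

4


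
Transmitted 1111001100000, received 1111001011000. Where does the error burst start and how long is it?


XOR: 0000000111000

Burst at position 7, length 3


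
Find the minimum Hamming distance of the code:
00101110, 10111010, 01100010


Comparing all pairs, minimum distance: 3
Can detect 2 errors, correct 1 errors

3


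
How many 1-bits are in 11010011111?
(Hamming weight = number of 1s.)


Counting 1s in 11010011111

8


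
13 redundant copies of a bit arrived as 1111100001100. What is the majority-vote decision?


Ones: 7 out of 13
Threshold: 7

1 (7/13 voted 1)


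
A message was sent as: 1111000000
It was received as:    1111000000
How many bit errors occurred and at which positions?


XOR: 0000000000

0 errors (received matches sent)


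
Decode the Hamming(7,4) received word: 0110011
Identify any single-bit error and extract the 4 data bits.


Syndrome = 0: no error detected

Data: 1011 (no errors)


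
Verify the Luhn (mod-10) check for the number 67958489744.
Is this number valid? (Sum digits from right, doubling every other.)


Luhn sum = 73
73 mod 10 = 3

Invalid (Luhn sum mod 10 = 3)


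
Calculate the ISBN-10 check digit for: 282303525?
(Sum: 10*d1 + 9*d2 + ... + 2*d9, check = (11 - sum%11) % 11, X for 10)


Weighted sum: 180
180 mod 11 = 4

Check digit: 7


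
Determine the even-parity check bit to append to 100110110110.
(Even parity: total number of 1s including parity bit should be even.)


Number of 1s in data: 7
Parity bit: 1

1


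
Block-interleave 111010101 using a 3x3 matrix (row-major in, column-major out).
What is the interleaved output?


Matrix:
  111
  010
  101
Read columns: 101110101

101110101


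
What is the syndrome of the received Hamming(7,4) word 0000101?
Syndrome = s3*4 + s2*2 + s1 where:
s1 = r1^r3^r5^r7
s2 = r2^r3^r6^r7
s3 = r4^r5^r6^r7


s1=0, s2=1, s3=0

Syndrome = 2 (error at position 2)


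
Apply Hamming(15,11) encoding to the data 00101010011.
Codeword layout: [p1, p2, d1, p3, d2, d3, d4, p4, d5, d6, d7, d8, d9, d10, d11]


Parity bits: p1=1, p2=0, p3=1, p4=0

100101001010011


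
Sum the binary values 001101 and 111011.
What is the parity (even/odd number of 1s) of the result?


001101 = 13
111011 = 59
Sum = 72 = 1001000
1s count = 2

even parity (2 ones in 1001000)


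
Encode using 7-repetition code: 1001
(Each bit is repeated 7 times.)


Each bit -> 7 copies

1111111000000000000001111111


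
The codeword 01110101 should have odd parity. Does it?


Number of 1s: 5

Yes, parity is correct (5 ones)


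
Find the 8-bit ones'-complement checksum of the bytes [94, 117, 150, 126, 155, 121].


Sum = 763 mod 256 = 251
Complement = 4

4


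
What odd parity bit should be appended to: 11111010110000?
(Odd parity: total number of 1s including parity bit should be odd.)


Number of 1s in data: 8
Parity bit: 1

1


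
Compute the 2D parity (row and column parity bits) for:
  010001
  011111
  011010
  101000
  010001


Row parities: 01100
Column parities: 101101

Row P: 01100, Col P: 101101, Corner: 0


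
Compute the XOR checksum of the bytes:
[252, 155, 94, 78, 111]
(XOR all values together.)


XOR chain: 252 ^ 155 ^ 94 ^ 78 ^ 111 = 24

24


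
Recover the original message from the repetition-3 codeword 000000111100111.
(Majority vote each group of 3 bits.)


Groups: 000, 000, 111, 100, 111
Majority votes: 00101

00101


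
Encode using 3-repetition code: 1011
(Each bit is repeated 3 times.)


Each bit -> 3 copies

111000111111


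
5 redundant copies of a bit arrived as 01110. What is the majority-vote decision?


Ones: 3 out of 5
Threshold: 3

1 (3/5 voted 1)


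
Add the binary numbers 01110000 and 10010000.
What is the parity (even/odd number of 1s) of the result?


01110000 = 112
10010000 = 144
Sum = 256 = 100000000
1s count = 1

odd parity (1 ones in 100000000)


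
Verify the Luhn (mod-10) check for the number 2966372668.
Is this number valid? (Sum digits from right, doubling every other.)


Luhn sum = 56
56 mod 10 = 6

Invalid (Luhn sum mod 10 = 6)


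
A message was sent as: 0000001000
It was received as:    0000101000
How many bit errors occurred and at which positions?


XOR: 0000100000

1 error(s) at position(s): 4


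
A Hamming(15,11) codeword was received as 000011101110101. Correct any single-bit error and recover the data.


Syndrome = 14: error at position 14

Data: 01111110111 (corrected bit 14)


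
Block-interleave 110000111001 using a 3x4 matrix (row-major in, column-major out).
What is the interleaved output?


Matrix:
  1100
  0011
  1001
Read columns: 101100010011

101100010011


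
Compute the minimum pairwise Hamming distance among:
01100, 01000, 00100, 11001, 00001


Comparing all pairs, minimum distance: 1
Can detect 0 errors, correct 0 errors

1


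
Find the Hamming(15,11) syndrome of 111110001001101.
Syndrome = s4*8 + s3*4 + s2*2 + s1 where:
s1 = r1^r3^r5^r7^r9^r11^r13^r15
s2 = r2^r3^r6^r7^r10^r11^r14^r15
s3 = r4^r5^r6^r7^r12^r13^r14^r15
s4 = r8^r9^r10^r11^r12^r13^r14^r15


s1=0, s2=1, s3=1, s4=0

Syndrome = 6 (error at position 6)


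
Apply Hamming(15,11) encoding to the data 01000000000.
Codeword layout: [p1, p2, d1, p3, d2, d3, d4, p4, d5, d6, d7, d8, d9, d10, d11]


Parity bits: p1=1, p2=0, p3=1, p4=0

100110000000000


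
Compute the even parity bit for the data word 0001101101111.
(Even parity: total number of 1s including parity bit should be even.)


Number of 1s in data: 8
Parity bit: 0

0


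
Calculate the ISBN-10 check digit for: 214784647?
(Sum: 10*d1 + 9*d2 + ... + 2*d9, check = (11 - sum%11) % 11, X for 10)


Weighted sum: 228
228 mod 11 = 8

Check digit: 3


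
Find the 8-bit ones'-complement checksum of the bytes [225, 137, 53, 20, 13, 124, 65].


Sum = 637 mod 256 = 125
Complement = 130

130


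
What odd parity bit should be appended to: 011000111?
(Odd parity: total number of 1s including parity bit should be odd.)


Number of 1s in data: 5
Parity bit: 0

0


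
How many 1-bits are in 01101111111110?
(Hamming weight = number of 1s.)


Counting 1s in 01101111111110

11


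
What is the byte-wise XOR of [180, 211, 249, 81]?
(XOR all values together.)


XOR chain: 180 ^ 211 ^ 249 ^ 81 = 207

207


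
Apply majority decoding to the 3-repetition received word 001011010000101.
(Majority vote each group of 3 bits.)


Groups: 001, 011, 010, 000, 101
Majority votes: 01001

01001


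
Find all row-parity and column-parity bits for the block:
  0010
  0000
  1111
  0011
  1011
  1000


Row parities: 100011
Column parities: 1101

Row P: 100011, Col P: 1101, Corner: 1


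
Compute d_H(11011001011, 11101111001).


XOR: 00110110010
Count of 1s: 5

5


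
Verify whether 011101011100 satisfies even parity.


Number of 1s: 7

No, parity error (7 ones)


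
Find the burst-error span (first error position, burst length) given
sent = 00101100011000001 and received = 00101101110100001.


XOR: 00000001101100000

Burst at position 7, length 5


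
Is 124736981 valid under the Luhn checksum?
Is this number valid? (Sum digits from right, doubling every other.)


Luhn sum = 37
37 mod 10 = 7

Invalid (Luhn sum mod 10 = 7)


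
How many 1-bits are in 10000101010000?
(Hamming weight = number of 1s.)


Counting 1s in 10000101010000

4


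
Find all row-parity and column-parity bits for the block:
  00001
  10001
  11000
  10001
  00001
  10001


Row parities: 100010
Column parities: 01001

Row P: 100010, Col P: 01001, Corner: 0


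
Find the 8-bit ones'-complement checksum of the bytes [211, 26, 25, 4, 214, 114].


Sum = 594 mod 256 = 82
Complement = 173

173


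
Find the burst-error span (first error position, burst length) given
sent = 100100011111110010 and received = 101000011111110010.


XOR: 001100000000000000

Burst at position 2, length 2


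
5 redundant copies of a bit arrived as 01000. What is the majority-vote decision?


Ones: 1 out of 5
Threshold: 3

0 (1/5 voted 1)


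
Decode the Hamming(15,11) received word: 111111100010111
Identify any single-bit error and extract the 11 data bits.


Syndrome = 7: error at position 7

Data: 11100010111 (corrected bit 7)


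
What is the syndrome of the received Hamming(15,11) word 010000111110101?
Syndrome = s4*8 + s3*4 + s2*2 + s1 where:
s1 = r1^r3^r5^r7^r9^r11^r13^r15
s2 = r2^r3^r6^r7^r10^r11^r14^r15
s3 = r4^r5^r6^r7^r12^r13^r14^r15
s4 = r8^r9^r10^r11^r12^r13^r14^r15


s1=1, s2=1, s3=1, s4=0

Syndrome = 7 (error at position 7)


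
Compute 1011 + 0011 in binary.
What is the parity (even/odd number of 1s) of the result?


1011 = 11
0011 = 3
Sum = 14 = 1110
1s count = 3

odd parity (3 ones in 1110)


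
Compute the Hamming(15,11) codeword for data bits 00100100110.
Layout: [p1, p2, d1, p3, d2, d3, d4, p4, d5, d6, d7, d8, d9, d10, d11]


Parity bits: p1=1, p2=1, p3=1, p4=1

110101010100110


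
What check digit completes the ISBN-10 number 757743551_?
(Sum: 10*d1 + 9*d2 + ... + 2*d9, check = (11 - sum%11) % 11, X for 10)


Weighted sum: 296
296 mod 11 = 10

Check digit: 1


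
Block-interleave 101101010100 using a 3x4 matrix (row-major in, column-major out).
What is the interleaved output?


Matrix:
  1011
  0101
  0100
Read columns: 100011100110

100011100110


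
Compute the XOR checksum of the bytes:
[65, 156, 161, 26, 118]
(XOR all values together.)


XOR chain: 65 ^ 156 ^ 161 ^ 26 ^ 118 = 16

16


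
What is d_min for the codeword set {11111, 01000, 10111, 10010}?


Comparing all pairs, minimum distance: 1
Can detect 0 errors, correct 0 errors

1


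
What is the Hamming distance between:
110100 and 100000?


XOR: 010100
Count of 1s: 2

2


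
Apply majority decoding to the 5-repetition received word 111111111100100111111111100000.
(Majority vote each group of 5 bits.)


Groups: 11111, 11111, 00100, 11111, 11111, 00000
Majority votes: 110110

110110


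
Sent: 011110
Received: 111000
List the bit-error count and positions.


XOR: 100110

3 error(s) at position(s): 0, 3, 4


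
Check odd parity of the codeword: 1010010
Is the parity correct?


Number of 1s: 3

Yes, parity is correct (3 ones)


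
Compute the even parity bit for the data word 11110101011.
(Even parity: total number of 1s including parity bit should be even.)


Number of 1s in data: 8
Parity bit: 0

0


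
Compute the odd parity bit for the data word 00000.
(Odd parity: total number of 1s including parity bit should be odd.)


Number of 1s in data: 0
Parity bit: 1

1


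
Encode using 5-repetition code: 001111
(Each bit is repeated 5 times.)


Each bit -> 5 copies

000000000011111111111111111111


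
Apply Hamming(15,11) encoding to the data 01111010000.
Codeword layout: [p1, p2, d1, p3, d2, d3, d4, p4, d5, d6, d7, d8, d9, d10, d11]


Parity bits: p1=0, p2=1, p3=1, p4=0

010111101010000


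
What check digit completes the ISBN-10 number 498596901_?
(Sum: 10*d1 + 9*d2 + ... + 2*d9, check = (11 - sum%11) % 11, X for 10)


Weighted sum: 342
342 mod 11 = 1

Check digit: X


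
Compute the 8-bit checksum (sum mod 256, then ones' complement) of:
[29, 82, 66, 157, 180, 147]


Sum = 661 mod 256 = 149
Complement = 106

106


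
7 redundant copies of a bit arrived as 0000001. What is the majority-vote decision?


Ones: 1 out of 7
Threshold: 4

0 (1/7 voted 1)


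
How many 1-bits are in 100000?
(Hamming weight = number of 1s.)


Counting 1s in 100000

1


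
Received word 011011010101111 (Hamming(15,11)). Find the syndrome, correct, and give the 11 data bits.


Syndrome = 0: no error detected

Data: 11100101111 (no errors)


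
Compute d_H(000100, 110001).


XOR: 110101
Count of 1s: 4

4


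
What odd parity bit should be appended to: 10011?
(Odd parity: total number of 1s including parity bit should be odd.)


Number of 1s in data: 3
Parity bit: 0

0


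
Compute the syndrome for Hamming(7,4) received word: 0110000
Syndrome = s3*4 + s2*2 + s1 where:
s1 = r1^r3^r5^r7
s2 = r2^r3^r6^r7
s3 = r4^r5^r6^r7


s1=1, s2=0, s3=0

Syndrome = 1 (error at position 1)


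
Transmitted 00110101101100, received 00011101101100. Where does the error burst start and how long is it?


XOR: 00101000000000

Burst at position 2, length 3


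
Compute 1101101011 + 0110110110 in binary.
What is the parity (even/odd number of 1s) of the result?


1101101011 = 875
0110110110 = 438
Sum = 1313 = 10100100001
1s count = 4

even parity (4 ones in 10100100001)


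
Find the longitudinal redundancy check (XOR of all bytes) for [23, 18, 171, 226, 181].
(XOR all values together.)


XOR chain: 23 ^ 18 ^ 171 ^ 226 ^ 181 = 249

249


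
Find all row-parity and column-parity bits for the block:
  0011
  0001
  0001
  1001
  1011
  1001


Row parities: 011010
Column parities: 1000

Row P: 011010, Col P: 1000, Corner: 1


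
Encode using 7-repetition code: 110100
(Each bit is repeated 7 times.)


Each bit -> 7 copies

111111111111110000000111111100000000000000


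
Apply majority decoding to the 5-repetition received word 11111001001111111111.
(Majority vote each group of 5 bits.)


Groups: 11111, 00100, 11111, 11111
Majority votes: 1011

1011


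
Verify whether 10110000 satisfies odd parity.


Number of 1s: 3

Yes, parity is correct (3 ones)


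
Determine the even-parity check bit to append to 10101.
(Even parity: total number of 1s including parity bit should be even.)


Number of 1s in data: 3
Parity bit: 1

1


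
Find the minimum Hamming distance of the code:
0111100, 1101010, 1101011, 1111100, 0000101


Comparing all pairs, minimum distance: 1
Can detect 0 errors, correct 0 errors

1


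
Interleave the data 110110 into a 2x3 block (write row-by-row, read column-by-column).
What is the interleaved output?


Matrix:
  110
  110
Read columns: 111100

111100


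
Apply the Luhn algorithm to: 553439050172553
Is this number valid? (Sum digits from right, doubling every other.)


Luhn sum = 52
52 mod 10 = 2

Invalid (Luhn sum mod 10 = 2)


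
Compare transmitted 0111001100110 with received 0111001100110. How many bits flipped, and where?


XOR: 0000000000000

0 errors (received matches sent)


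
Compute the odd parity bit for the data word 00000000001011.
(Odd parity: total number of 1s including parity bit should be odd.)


Number of 1s in data: 3
Parity bit: 0

0


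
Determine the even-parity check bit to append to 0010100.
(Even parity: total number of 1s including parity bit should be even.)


Number of 1s in data: 2
Parity bit: 0

0


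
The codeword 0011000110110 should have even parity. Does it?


Number of 1s: 6

Yes, parity is correct (6 ones)


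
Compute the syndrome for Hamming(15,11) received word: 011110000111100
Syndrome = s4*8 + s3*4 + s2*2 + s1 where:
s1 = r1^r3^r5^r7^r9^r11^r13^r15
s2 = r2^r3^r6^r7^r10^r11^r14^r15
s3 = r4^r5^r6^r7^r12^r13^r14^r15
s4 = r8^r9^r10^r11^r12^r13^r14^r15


s1=0, s2=0, s3=0, s4=0

Syndrome = 0 (no error)


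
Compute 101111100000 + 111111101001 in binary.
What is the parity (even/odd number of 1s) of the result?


101111100000 = 3040
111111101001 = 4073
Sum = 7113 = 1101111001001
1s count = 8

even parity (8 ones in 1101111001001)


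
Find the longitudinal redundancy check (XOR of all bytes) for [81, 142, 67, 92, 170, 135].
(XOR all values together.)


XOR chain: 81 ^ 142 ^ 67 ^ 92 ^ 170 ^ 135 = 237

237


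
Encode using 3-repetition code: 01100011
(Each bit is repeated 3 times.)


Each bit -> 3 copies

000111111000000000111111


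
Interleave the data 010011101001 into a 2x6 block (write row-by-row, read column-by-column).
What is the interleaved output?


Matrix:
  010011
  101001
Read columns: 011001001011

011001001011


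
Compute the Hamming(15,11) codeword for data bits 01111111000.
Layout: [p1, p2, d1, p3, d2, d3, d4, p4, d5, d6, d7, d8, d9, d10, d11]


Parity bits: p1=0, p2=0, p3=0, p4=0

000011101111000


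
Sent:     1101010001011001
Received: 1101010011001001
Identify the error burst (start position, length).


XOR: 0000000010010000

Burst at position 8, length 4


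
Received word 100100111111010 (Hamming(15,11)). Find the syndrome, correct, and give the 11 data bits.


Syndrome = 0: no error detected

Data: 00011111010 (no errors)


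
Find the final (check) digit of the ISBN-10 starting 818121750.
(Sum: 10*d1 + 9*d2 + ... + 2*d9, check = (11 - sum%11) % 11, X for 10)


Weighted sum: 220
220 mod 11 = 0

Check digit: 0


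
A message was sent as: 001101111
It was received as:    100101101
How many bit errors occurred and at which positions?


XOR: 101000010

3 error(s) at position(s): 0, 2, 7


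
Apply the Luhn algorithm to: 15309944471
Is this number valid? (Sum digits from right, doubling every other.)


Luhn sum = 45
45 mod 10 = 5

Invalid (Luhn sum mod 10 = 5)


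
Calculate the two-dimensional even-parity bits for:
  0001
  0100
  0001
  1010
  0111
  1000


Row parities: 111011
Column parities: 0001

Row P: 111011, Col P: 0001, Corner: 1


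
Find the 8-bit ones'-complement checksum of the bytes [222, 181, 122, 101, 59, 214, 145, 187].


Sum = 1231 mod 256 = 207
Complement = 48

48


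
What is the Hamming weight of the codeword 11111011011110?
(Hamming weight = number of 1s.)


Counting 1s in 11111011011110

11


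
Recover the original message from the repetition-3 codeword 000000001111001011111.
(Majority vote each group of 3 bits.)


Groups: 000, 000, 001, 111, 001, 011, 111
Majority votes: 0001011

0001011


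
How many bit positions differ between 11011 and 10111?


XOR: 01100
Count of 1s: 2

2


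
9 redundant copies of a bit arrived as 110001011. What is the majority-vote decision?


Ones: 5 out of 9
Threshold: 5

1 (5/9 voted 1)


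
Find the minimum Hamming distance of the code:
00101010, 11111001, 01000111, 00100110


Comparing all pairs, minimum distance: 2
Can detect 1 errors, correct 0 errors

2


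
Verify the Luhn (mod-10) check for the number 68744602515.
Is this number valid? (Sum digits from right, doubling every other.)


Luhn sum = 51
51 mod 10 = 1

Invalid (Luhn sum mod 10 = 1)


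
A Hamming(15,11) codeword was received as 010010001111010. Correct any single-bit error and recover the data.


Syndrome = 13: error at position 13

Data: 01001111110 (corrected bit 13)


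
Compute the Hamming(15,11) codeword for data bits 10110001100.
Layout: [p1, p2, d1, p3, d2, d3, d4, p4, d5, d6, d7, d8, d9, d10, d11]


Parity bits: p1=1, p2=1, p3=0, p4=0

111001100001100


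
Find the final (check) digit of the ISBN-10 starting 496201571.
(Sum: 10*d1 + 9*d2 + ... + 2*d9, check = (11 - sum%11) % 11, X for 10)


Weighted sum: 231
231 mod 11 = 0

Check digit: 0


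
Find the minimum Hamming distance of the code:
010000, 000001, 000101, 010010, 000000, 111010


Comparing all pairs, minimum distance: 1
Can detect 0 errors, correct 0 errors

1


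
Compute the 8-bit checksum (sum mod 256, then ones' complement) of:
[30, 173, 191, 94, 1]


Sum = 489 mod 256 = 233
Complement = 22

22


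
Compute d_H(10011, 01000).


XOR: 11011
Count of 1s: 4

4


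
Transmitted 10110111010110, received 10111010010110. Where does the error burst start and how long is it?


XOR: 00001101000000

Burst at position 4, length 4


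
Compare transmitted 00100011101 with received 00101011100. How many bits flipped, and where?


XOR: 00001000001

2 error(s) at position(s): 4, 10


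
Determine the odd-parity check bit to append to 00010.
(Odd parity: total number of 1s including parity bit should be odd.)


Number of 1s in data: 1
Parity bit: 0

0


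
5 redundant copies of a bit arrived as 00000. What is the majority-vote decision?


Ones: 0 out of 5
Threshold: 3

0 (0/5 voted 1)


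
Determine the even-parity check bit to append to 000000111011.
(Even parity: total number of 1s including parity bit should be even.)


Number of 1s in data: 5
Parity bit: 1

1


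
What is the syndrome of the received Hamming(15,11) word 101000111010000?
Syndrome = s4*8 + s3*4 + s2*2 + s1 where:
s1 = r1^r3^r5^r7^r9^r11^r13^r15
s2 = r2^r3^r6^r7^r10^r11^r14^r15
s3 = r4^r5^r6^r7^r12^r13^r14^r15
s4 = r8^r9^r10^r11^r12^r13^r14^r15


s1=1, s2=1, s3=1, s4=1

Syndrome = 15 (error at position 15)


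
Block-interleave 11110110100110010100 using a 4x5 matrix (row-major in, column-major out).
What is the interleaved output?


Matrix:
  11110
  11010
  01100
  10100
Read columns: 11011110101111000000

11011110101111000000


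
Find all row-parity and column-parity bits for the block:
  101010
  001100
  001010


Row parities: 100
Column parities: 101100

Row P: 100, Col P: 101100, Corner: 1


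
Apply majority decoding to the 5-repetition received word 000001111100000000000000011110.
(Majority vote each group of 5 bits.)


Groups: 00000, 11111, 00000, 00000, 00000, 11110
Majority votes: 010001

010001


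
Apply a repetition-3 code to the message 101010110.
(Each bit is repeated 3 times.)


Each bit -> 3 copies

111000111000111000111111000


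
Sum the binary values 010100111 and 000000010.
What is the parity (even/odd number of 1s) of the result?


010100111 = 167
000000010 = 2
Sum = 169 = 10101001
1s count = 4

even parity (4 ones in 10101001)


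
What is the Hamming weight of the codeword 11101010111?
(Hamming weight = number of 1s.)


Counting 1s in 11101010111

8


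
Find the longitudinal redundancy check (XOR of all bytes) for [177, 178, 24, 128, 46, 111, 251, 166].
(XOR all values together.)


XOR chain: 177 ^ 178 ^ 24 ^ 128 ^ 46 ^ 111 ^ 251 ^ 166 = 135

135


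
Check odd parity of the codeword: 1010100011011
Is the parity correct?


Number of 1s: 7

Yes, parity is correct (7 ones)


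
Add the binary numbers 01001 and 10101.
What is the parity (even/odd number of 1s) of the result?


01001 = 9
10101 = 21
Sum = 30 = 11110
1s count = 4

even parity (4 ones in 11110)


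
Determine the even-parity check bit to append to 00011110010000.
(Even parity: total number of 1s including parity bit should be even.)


Number of 1s in data: 5
Parity bit: 1

1


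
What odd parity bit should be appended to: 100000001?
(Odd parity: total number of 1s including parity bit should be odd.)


Number of 1s in data: 2
Parity bit: 1

1


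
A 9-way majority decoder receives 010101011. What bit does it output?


Ones: 5 out of 9
Threshold: 5

1 (5/9 voted 1)


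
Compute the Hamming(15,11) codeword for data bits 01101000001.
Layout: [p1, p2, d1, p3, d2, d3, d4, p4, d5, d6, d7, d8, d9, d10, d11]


Parity bits: p1=1, p2=0, p3=1, p4=0

100111001000001


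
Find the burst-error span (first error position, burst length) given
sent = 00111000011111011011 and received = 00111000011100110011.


XOR: 00000000000011101000

Burst at position 12, length 5


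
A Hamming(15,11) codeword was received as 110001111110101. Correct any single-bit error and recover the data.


Syndrome = 0: no error detected

Data: 00111110101 (no errors)


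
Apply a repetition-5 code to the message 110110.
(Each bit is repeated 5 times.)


Each bit -> 5 copies

111111111100000111111111100000


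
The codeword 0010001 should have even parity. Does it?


Number of 1s: 2

Yes, parity is correct (2 ones)


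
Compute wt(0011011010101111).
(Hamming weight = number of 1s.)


Counting 1s in 0011011010101111

10


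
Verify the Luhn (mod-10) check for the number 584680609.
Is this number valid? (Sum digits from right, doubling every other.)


Luhn sum = 42
42 mod 10 = 2

Invalid (Luhn sum mod 10 = 2)


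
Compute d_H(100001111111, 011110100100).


XOR: 111111011011
Count of 1s: 10

10


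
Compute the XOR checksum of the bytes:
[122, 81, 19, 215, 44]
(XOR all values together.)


XOR chain: 122 ^ 81 ^ 19 ^ 215 ^ 44 = 195

195


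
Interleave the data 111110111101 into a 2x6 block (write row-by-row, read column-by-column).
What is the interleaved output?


Matrix:
  111110
  111101
Read columns: 111111111001

111111111001


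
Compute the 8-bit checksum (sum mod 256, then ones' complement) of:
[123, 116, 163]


Sum = 402 mod 256 = 146
Complement = 109

109


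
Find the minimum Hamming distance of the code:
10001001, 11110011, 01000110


Comparing all pairs, minimum distance: 5
Can detect 4 errors, correct 2 errors

5


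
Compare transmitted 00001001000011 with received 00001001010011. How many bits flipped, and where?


XOR: 00000000010000

1 error(s) at position(s): 9


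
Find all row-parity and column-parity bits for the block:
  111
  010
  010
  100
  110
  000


Row parities: 111100
Column parities: 101

Row P: 111100, Col P: 101, Corner: 0


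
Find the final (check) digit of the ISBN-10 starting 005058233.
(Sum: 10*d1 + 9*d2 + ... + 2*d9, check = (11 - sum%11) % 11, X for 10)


Weighted sum: 133
133 mod 11 = 1

Check digit: X


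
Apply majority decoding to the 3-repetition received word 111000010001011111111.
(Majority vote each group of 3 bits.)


Groups: 111, 000, 010, 001, 011, 111, 111
Majority votes: 1000111

1000111


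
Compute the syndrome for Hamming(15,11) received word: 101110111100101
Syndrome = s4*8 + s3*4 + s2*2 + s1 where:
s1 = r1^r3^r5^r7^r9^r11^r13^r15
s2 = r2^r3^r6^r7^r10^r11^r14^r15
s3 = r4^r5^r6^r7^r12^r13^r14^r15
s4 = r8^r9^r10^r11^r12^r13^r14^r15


s1=1, s2=0, s3=1, s4=1

Syndrome = 13 (error at position 13)


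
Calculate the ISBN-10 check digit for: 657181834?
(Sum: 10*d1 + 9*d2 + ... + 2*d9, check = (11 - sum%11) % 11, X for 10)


Weighted sum: 270
270 mod 11 = 6

Check digit: 5


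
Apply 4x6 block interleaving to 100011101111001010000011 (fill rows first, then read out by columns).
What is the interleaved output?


Matrix:
  100011
  101111
  001010
  000011
Read columns: 110000000110010011111101

110000000110010011111101


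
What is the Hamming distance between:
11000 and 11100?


XOR: 00100
Count of 1s: 1

1


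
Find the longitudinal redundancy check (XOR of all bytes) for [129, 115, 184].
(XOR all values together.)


XOR chain: 129 ^ 115 ^ 184 = 74

74


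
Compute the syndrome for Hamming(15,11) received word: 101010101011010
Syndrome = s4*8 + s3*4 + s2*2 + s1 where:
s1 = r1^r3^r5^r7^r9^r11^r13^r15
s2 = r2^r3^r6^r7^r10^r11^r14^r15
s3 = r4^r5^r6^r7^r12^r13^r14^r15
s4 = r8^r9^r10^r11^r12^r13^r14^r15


s1=0, s2=0, s3=0, s4=0

Syndrome = 0 (no error)


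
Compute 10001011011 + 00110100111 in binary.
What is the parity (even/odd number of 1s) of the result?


10001011011 = 1115
00110100111 = 423
Sum = 1538 = 11000000010
1s count = 3

odd parity (3 ones in 11000000010)


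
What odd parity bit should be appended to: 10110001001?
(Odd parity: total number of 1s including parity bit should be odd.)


Number of 1s in data: 5
Parity bit: 0

0


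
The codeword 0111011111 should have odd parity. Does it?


Number of 1s: 8

No, parity error (8 ones)


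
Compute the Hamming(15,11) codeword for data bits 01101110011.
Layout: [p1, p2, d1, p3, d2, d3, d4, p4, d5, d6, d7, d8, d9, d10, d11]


Parity bits: p1=0, p2=1, p3=0, p4=1

010011011110011


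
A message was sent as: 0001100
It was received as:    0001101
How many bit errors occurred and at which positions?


XOR: 0000001

1 error(s) at position(s): 6


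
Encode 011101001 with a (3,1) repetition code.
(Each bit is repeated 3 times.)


Each bit -> 3 copies

000111111111000111000000111


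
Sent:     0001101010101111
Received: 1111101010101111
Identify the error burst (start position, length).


XOR: 1110000000000000

Burst at position 0, length 3


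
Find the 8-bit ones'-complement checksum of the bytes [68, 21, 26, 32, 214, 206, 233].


Sum = 800 mod 256 = 32
Complement = 223

223


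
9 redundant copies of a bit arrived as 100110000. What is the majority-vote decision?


Ones: 3 out of 9
Threshold: 5

0 (3/9 voted 1)


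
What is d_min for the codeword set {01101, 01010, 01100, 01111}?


Comparing all pairs, minimum distance: 1
Can detect 0 errors, correct 0 errors

1


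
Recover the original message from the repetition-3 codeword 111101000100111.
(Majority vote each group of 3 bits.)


Groups: 111, 101, 000, 100, 111
Majority votes: 11001

11001


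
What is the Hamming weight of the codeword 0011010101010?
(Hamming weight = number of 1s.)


Counting 1s in 0011010101010

6


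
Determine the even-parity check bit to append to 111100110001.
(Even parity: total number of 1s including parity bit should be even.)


Number of 1s in data: 7
Parity bit: 1

1


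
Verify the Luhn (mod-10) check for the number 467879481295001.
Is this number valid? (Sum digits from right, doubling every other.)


Luhn sum = 64
64 mod 10 = 4

Invalid (Luhn sum mod 10 = 4)


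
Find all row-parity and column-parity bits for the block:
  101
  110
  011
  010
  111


Row parities: 00011
Column parities: 101

Row P: 00011, Col P: 101, Corner: 0


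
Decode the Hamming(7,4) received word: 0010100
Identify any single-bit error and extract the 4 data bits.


Syndrome = 6: error at position 6

Data: 1110 (corrected bit 6)


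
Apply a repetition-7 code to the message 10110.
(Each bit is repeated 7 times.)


Each bit -> 7 copies

11111110000000111111111111110000000


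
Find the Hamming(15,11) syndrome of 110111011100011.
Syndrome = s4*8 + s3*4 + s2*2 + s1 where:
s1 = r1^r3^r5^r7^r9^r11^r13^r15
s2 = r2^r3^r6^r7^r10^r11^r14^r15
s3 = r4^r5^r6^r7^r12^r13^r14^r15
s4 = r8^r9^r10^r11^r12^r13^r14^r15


s1=0, s2=1, s3=1, s4=1

Syndrome = 14 (error at position 14)


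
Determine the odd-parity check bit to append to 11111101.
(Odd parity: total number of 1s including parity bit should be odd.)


Number of 1s in data: 7
Parity bit: 0

0


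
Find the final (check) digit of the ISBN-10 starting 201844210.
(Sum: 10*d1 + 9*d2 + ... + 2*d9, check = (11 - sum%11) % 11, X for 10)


Weighted sum: 139
139 mod 11 = 7

Check digit: 4


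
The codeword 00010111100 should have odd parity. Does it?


Number of 1s: 5

Yes, parity is correct (5 ones)


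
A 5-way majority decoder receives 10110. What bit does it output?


Ones: 3 out of 5
Threshold: 3

1 (3/5 voted 1)


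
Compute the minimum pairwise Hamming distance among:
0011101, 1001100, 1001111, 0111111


Comparing all pairs, minimum distance: 2
Can detect 1 errors, correct 0 errors

2


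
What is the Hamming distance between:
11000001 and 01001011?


XOR: 10001010
Count of 1s: 3

3


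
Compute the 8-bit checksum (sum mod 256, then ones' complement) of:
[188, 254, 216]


Sum = 658 mod 256 = 146
Complement = 109

109


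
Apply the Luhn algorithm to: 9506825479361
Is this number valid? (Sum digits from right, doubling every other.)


Luhn sum = 61
61 mod 10 = 1

Invalid (Luhn sum mod 10 = 1)


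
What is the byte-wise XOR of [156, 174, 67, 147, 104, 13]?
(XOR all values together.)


XOR chain: 156 ^ 174 ^ 67 ^ 147 ^ 104 ^ 13 = 135

135


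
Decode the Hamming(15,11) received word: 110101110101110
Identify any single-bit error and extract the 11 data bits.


Syndrome = 11: error at position 11

Data: 00110111110 (corrected bit 11)


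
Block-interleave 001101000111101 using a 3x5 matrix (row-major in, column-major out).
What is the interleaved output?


Matrix:
  00110
  10001
  11101
Read columns: 011001101100011

011001101100011


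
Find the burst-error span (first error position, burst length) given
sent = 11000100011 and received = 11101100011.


XOR: 00101000000

Burst at position 2, length 3


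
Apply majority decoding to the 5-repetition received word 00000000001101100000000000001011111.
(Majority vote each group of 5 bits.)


Groups: 00000, 00000, 11011, 00000, 00000, 00010, 11111
Majority votes: 0010001

0010001


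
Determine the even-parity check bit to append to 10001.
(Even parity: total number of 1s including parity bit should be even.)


Number of 1s in data: 2
Parity bit: 0

0


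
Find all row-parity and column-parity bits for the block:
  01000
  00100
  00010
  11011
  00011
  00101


Row parities: 111000
Column parities: 10011

Row P: 111000, Col P: 10011, Corner: 1


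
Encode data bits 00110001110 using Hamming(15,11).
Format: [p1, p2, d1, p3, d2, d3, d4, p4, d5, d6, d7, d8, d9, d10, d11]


Parity bits: p1=0, p2=1, p3=1, p4=1

010101110001110


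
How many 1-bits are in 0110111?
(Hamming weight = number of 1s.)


Counting 1s in 0110111

5


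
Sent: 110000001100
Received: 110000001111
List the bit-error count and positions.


XOR: 000000000011

2 error(s) at position(s): 10, 11


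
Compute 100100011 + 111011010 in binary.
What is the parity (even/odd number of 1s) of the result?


100100011 = 291
111011010 = 474
Sum = 765 = 1011111101
1s count = 8

even parity (8 ones in 1011111101)


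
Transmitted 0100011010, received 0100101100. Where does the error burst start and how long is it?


XOR: 0000110110

Burst at position 4, length 5


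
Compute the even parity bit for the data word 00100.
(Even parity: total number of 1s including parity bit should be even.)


Number of 1s in data: 1
Parity bit: 1

1


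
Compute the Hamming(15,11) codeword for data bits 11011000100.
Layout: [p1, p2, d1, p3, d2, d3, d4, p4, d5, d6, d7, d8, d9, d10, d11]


Parity bits: p1=1, p2=0, p3=1, p4=0

101110101000100


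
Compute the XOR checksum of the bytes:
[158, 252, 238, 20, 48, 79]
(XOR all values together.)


XOR chain: 158 ^ 252 ^ 238 ^ 20 ^ 48 ^ 79 = 231

231


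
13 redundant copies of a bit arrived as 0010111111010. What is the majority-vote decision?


Ones: 8 out of 13
Threshold: 7

1 (8/13 voted 1)


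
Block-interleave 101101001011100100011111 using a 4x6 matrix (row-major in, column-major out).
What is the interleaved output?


Matrix:
  101101
  001011
  100100
  011111
Read columns: 101000011101101101011101

101000011101101101011101


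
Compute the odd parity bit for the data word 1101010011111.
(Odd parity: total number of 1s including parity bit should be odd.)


Number of 1s in data: 9
Parity bit: 0

0


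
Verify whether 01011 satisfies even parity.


Number of 1s: 3

No, parity error (3 ones)


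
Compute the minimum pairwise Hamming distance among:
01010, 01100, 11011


Comparing all pairs, minimum distance: 2
Can detect 1 errors, correct 0 errors

2


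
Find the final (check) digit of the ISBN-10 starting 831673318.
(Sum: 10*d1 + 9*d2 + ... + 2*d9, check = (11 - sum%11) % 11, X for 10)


Weighted sum: 245
245 mod 11 = 3

Check digit: 8


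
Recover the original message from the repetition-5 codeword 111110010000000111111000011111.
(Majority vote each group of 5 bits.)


Groups: 11111, 00100, 00000, 11111, 10000, 11111
Majority votes: 100101

100101


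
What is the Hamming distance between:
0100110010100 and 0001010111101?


XOR: 0101100101001
Count of 1s: 6

6


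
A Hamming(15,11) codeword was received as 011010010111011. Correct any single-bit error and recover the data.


Syndrome = 0: no error detected

Data: 11000111011 (no errors)


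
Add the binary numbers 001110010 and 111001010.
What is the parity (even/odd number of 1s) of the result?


001110010 = 114
111001010 = 458
Sum = 572 = 1000111100
1s count = 5

odd parity (5 ones in 1000111100)


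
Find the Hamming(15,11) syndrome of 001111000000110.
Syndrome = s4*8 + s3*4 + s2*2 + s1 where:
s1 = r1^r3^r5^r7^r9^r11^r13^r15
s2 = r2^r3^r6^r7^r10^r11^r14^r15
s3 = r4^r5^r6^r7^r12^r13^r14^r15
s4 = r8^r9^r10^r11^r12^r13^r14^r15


s1=1, s2=1, s3=1, s4=0

Syndrome = 7 (error at position 7)


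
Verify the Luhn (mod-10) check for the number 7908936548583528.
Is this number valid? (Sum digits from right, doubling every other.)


Luhn sum = 90
90 mod 10 = 0

Valid (Luhn sum mod 10 = 0)


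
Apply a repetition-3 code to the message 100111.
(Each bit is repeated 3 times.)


Each bit -> 3 copies

111000000111111111


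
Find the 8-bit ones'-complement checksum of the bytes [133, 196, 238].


Sum = 567 mod 256 = 55
Complement = 200

200


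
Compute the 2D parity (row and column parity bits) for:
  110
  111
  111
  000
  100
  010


Row parities: 011011
Column parities: 000

Row P: 011011, Col P: 000, Corner: 0


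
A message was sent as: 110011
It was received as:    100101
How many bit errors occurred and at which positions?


XOR: 010110

3 error(s) at position(s): 1, 3, 4


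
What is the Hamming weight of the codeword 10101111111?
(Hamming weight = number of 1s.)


Counting 1s in 10101111111

9


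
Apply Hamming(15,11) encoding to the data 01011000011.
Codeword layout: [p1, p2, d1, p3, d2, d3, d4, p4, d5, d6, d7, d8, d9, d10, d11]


Parity bits: p1=0, p2=1, p3=0, p4=1

010010111000011


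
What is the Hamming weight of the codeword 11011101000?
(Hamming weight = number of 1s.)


Counting 1s in 11011101000

6


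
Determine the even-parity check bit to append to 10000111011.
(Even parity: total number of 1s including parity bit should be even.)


Number of 1s in data: 6
Parity bit: 0

0


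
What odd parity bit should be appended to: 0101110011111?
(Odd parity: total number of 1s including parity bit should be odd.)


Number of 1s in data: 9
Parity bit: 0

0


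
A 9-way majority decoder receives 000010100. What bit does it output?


Ones: 2 out of 9
Threshold: 5

0 (2/9 voted 1)


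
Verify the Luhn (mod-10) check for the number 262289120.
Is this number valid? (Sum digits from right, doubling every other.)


Luhn sum = 33
33 mod 10 = 3

Invalid (Luhn sum mod 10 = 3)


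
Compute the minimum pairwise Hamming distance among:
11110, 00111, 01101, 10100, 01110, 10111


Comparing all pairs, minimum distance: 1
Can detect 0 errors, correct 0 errors

1


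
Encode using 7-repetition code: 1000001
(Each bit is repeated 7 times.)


Each bit -> 7 copies

1111111000000000000000000000000000000000001111111


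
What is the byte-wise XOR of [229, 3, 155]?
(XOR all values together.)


XOR chain: 229 ^ 3 ^ 155 = 125

125


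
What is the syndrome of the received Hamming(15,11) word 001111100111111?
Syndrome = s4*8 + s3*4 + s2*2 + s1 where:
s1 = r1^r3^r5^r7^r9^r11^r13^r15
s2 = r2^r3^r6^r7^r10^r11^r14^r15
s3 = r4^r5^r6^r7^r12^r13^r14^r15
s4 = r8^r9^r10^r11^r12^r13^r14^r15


s1=0, s2=1, s3=0, s4=0

Syndrome = 2 (error at position 2)
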